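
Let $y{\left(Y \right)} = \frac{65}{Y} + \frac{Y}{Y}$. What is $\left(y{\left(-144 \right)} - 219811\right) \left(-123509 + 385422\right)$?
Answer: $- \frac{8290254924665}{144} \approx -5.7571 \cdot 10^{10}$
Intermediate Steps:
$y{\left(Y \right)} = 1 + \frac{65}{Y}$ ($y{\left(Y \right)} = \frac{65}{Y} + 1 = 1 + \frac{65}{Y}$)
$\left(y{\left(-144 \right)} - 219811\right) \left(-123509 + 385422\right) = \left(\frac{65 - 144}{-144} - 219811\right) \left(-123509 + 385422\right) = \left(\left(- \frac{1}{144}\right) \left(-79\right) - 219811\right) 261913 = \left(\frac{79}{144} - 219811\right) 261913 = \left(- \frac{31652705}{144}\right) 261913 = - \frac{8290254924665}{144}$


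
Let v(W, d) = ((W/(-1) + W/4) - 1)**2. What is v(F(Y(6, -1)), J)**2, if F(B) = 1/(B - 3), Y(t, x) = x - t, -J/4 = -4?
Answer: 1874161/2560000 ≈ 0.73209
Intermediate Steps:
J = 16 (J = -4*(-4) = 16)
F(B) = 1/(-3 + B)
v(W, d) = (-1 - 3*W/4)**2 (v(W, d) = ((W*(-1) + W*(1/4)) - 1)**2 = ((-W + W/4) - 1)**2 = (-3*W/4 - 1)**2 = (-1 - 3*W/4)**2)
v(F(Y(6, -1)), J)**2 = ((4 + 3/(-3 + (-1 - 1*6)))**2/16)**2 = ((4 + 3/(-3 + (-1 - 6)))**2/16)**2 = ((4 + 3/(-3 - 7))**2/16)**2 = ((4 + 3/(-10))**2/16)**2 = ((4 + 3*(-1/10))**2/16)**2 = ((4 - 3/10)**2/16)**2 = ((37/10)**2/16)**2 = ((1/16)*(1369/100))**2 = (1369/1600)**2 = 1874161/2560000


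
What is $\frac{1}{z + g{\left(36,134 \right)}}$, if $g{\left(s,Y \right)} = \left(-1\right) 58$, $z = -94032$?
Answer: $- \frac{1}{94090} \approx -1.0628 \cdot 10^{-5}$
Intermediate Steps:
$g{\left(s,Y \right)} = -58$
$\frac{1}{z + g{\left(36,134 \right)}} = \frac{1}{-94032 - 58} = \frac{1}{-94090} = - \frac{1}{94090}$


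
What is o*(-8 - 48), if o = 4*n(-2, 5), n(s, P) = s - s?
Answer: 0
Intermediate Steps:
n(s, P) = 0
o = 0 (o = 4*0 = 0)
o*(-8 - 48) = 0*(-8 - 48) = 0*(-56) = 0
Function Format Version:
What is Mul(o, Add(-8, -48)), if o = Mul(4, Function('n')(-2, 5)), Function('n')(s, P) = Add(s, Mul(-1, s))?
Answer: 0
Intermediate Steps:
Function('n')(s, P) = 0
o = 0 (o = Mul(4, 0) = 0)
Mul(o, Add(-8, -48)) = Mul(0, Add(-8, -48)) = Mul(0, -56) = 0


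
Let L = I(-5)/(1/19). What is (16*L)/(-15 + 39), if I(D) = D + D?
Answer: -380/3 ≈ -126.67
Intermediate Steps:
I(D) = 2*D
L = -190 (L = (2*(-5))/(1/19) = -10/1/19 = -10*19 = -190)
(16*L)/(-15 + 39) = (16*(-190))/(-15 + 39) = -3040/24 = -3040*1/24 = -380/3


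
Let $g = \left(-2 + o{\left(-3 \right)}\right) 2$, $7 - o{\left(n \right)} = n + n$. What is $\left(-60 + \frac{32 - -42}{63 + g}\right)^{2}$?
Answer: $\frac{25260676}{7225} \approx 3496.3$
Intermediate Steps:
$o{\left(n \right)} = 7 - 2 n$ ($o{\left(n \right)} = 7 - \left(n + n\right) = 7 - 2 n$)
$g = 22$ ($g = \left(-2 + \left(7 - -6\right)\right) 2 = \left(-2 + \left(7 + 6\right)\right) 2 = \left(-2 + 13\right) 2 = 11 \cdot 2 = 22$)
$\left(-60 + \frac{32 - -42}{63 + g}\right)^{2} = \left(-60 + \frac{32 - -42}{63 + 22}\right)^{2} = \left(-60 + \frac{32 + 42}{85}\right)^{2} = \left(-60 + 74 \cdot \frac{1}{85}\right)^{2} = \left(-60 + \frac{74}{85}\right)^{2} = \left(- \frac{5026}{85}\right)^{2} = \frac{25260676}{7225}$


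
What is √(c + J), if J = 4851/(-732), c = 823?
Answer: √12150895/122 ≈ 28.572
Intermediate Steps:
J = -1617/244 (J = 4851*(-1/732) = -1617/244 ≈ -6.6271)
√(c + J) = √(823 - 1617/244) = √(199195/244) = √12150895/122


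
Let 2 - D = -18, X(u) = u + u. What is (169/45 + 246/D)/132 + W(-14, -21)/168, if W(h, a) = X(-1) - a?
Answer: 488/2079 ≈ 0.23473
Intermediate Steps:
X(u) = 2*u
D = 20 (D = 2 - 1*(-18) = 2 + 18 = 20)
W(h, a) = -2 - a (W(h, a) = 2*(-1) - a = -2 - a)
(169/45 + 246/D)/132 + W(-14, -21)/168 = (169/45 + 246/20)/132 + (-2 - 1*(-21))/168 = (169*(1/45) + 246*(1/20))*(1/132) + (-2 + 21)*(1/168) = (169/45 + 123/10)*(1/132) + 19*(1/168) = (289/18)*(1/132) + 19/168 = 289/2376 + 19/168 = 488/2079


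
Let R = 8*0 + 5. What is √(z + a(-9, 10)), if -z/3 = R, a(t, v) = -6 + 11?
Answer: I*√10 ≈ 3.1623*I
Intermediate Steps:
a(t, v) = 5
R = 5 (R = 0 + 5 = 5)
z = -15 (z = -3*5 = -15)
√(z + a(-9, 10)) = √(-15 + 5) = √(-10) = I*√10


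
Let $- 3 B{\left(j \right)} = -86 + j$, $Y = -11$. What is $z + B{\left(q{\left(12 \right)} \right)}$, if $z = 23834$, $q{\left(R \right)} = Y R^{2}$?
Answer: $\frac{73172}{3} \approx 24391.0$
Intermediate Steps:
$q{\left(R \right)} = - 11 R^{2}$
$B{\left(j \right)} = \frac{86}{3} - \frac{j}{3}$ ($B{\left(j \right)} = - \frac{-86 + j}{3} = \frac{86}{3} - \frac{j}{3}$)
$z + B{\left(q{\left(12 \right)} \right)} = 23834 - \left(- \frac{86}{3} + \frac{\left(-11\right) 12^{2}}{3}\right) = 23834 - \left(- \frac{86}{3} + \frac{\left(-11\right) 144}{3}\right) = 23834 + \left(\frac{86}{3} - -528\right) = 23834 + \left(\frac{86}{3} + 528\right) = 23834 + \frac{1670}{3} = \frac{73172}{3}$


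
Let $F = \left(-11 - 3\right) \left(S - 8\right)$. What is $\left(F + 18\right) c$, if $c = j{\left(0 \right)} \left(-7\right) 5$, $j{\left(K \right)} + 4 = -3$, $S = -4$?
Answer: $45570$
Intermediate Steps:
$F = 168$ ($F = \left(-11 - 3\right) \left(-4 - 8\right) = \left(-14\right) \left(-12\right) = 168$)
$j{\left(K \right)} = -7$ ($j{\left(K \right)} = -4 - 3 = -7$)
$c = 245$ ($c = \left(-7\right) \left(-7\right) 5 = 49 \cdot 5 = 245$)
$\left(F + 18\right) c = \left(168 + 18\right) 245 = 186 \cdot 245 = 45570$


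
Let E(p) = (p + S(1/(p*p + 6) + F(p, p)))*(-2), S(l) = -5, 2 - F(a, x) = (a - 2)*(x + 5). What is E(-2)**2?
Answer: 196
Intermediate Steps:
F(a, x) = 2 - (-2 + a)*(5 + x) (F(a, x) = 2 - (a - 2)*(x + 5) = 2 - (-2 + a)*(5 + x))
E(p) = 10 - 2*p (E(p) = (p - 5)*(-2) = (-5 + p)*(-2) = 10 - 2*p)
E(-2)**2 = (10 - 2*(-2))**2 = (10 + 4)**2 = 14**2 = 196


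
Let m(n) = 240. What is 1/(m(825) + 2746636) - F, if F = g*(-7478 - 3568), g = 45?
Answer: 1365389653321/2746876 ≈ 4.9707e+5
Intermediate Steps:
F = -497070 (F = 45*(-7478 - 3568) = 45*(-11046) = -497070)
1/(m(825) + 2746636) - F = 1/(240 + 2746636) - 1*(-497070) = 1/2746876 + 497070 = 1365389653321/2746876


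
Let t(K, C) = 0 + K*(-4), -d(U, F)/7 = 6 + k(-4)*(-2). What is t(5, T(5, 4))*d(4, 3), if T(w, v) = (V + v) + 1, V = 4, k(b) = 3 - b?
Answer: -1120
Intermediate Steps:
T(w, v) = 5 + v (T(w, v) = (4 + v) + 1 = 5 + v)
d(U, F) = 56 (d(U, F) = -7*(6 + (3 - 1*(-4))*(-2)) = -7*(6 + (3 + 4)*(-2)) = -7*(6 + 7*(-2)) = -7*(6 - 14) = -7*(-8) = 56)
t(K, C) = -4*K (t(K, C) = 0 - 4*K = -4*K)
t(5, T(5, 4))*d(4, 3) = -4*5*56 = -20*56 = -1120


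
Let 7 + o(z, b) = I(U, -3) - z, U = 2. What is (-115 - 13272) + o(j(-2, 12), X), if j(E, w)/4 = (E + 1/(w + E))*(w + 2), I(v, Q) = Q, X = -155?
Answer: -66453/5 ≈ -13291.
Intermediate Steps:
j(E, w) = 4*(2 + w)*(E + 1/(E + w)) (j(E, w) = 4*((E + 1/(w + E))*(w + 2)) = 4*((E + 1/(E + w))*(2 + w)) = 4*((2 + w)*(E + 1/(E + w))) = 4*(2 + w)*(E + 1/(E + w)))
o(z, b) = -10 - z (o(z, b) = -7 + (-3 - z) = -10 - z)
(-115 - 13272) + o(j(-2, 12), X) = (-115 - 13272) + (-10 - 4*(2 + 12 + 2*(-2)² - 2*12² + 12*(-2)² + 2*(-2)*12)/(-2 + 12)) = -13387 + (-10 - 4*(2 + 12 + 2*4 - 2*144 + 12*4 - 48)/10) = -13387 + (-10 - 4*(2 + 12 + 8 - 288 + 48 - 48)/10) = -13387 + (-10 - 4*(-266)/10) = -13387 + (-10 - 1*(-532/5)) = -13387 + (-10 + 532/5) = -13387 + 482/5 = -66453/5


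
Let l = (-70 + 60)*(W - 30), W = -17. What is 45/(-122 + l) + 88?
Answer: 10223/116 ≈ 88.129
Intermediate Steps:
l = 470 (l = (-70 + 60)*(-17 - 30) = -10*(-47) = 470)
45/(-122 + l) + 88 = 45/(-122 + 470) + 88 = 45/348 + 88 = 45*(1/348) + 88 = 15/116 + 88 = 10223/116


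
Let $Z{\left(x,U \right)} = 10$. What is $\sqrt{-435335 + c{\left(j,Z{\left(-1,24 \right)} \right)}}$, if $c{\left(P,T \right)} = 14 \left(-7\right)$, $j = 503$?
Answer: $67 i \sqrt{97} \approx 659.87 i$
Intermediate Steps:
$c{\left(P,T \right)} = -98$
$\sqrt{-435335 + c{\left(j,Z{\left(-1,24 \right)} \right)}} = \sqrt{-435335 - 98} = \sqrt{-435433} = 67 i \sqrt{97}$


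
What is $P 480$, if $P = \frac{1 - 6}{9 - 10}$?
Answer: $2400$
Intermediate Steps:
$P = 5$ ($P = - \frac{5}{9 - 10} = - \frac{5}{-1} = \left(-5\right) \left(-1\right) = 5$)
$P 480 = 5 \cdot 480 = 2400$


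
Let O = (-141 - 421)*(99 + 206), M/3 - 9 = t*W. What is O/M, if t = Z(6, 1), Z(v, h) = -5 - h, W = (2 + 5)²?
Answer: 34282/171 ≈ 200.48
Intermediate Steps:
W = 49 (W = 7² = 49)
t = -6 (t = -5 - 1*1 = -5 - 1 = -6)
M = -855 (M = 27 + 3*(-6*49) = 27 + 3*(-294) = 27 - 882 = -855)
O = -171410 (O = -562*305 = -171410)
O/M = -171410/(-855) = -171410*(-1/855) = 34282/171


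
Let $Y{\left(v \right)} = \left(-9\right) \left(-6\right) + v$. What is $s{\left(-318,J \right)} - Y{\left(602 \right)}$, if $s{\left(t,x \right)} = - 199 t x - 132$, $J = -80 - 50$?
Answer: $-8227448$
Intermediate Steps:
$Y{\left(v \right)} = 54 + v$
$J = -130$ ($J = -80 - 50 = -130$)
$s{\left(t,x \right)} = -132 - 199 t x$ ($s{\left(t,x \right)} = - 199 t x - 132 = -132 - 199 t x$)
$s{\left(-318,J \right)} - Y{\left(602 \right)} = \left(-132 - \left(-63282\right) \left(-130\right)\right) - \left(54 + 602\right) = \left(-132 - 8226660\right) - 656 = -8226792 - 656 = -8227448$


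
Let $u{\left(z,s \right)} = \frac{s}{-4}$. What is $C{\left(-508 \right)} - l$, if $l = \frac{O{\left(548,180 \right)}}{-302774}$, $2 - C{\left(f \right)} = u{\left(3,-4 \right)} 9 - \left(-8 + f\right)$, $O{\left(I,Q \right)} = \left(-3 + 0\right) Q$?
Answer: $- \frac{79175671}{151387} \approx -523.0$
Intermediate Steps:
$O{\left(I,Q \right)} = - 3 Q$
$u{\left(z,s \right)} = - \frac{s}{4}$ ($u{\left(z,s \right)} = s \left(- \frac{1}{4}\right) = - \frac{s}{4}$)
$C{\left(f \right)} = -15 + f$ ($C{\left(f \right)} = 2 - \left(\left(- \frac{1}{4}\right) \left(-4\right) 9 - \left(-8 + f\right)\right) = 2 - \left(1 \cdot 9 - \left(-8 + f\right)\right) = 2 - \left(9 - \left(-8 + f\right)\right) = 2 - \left(17 - f\right) = 2 + \left(-17 + f\right) = -15 + f$)
$l = \frac{270}{151387}$ ($l = \frac{\left(-3\right) 180}{-302774} = \left(-540\right) \left(- \frac{1}{302774}\right) = \frac{270}{151387} \approx 0.0017835$)
$C{\left(-508 \right)} - l = \left(-15 - 508\right) - \frac{270}{151387} = -523 - \frac{270}{151387} = - \frac{79175671}{151387}$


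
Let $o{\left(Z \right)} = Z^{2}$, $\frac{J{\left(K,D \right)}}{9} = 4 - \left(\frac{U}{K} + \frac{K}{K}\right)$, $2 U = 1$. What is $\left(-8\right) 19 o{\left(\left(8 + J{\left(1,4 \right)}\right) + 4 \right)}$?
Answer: $-180918$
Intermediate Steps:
$U = \frac{1}{2}$ ($U = \frac{1}{2} \cdot 1 = \frac{1}{2} \approx 0.5$)
$J{\left(K,D \right)} = 27 - \frac{9}{2 K}$ ($J{\left(K,D \right)} = 9 \left(4 - \left(\frac{1}{2 K} + \frac{K}{K}\right)\right) = 9 \left(4 - \left(\frac{1}{2 K} + 1\right)\right) = 9 \left(4 - \left(1 + \frac{1}{2 K}\right)\right) = 9 \left(3 - \frac{1}{2 K}\right) = 27 - \frac{9}{2 K}$)
$\left(-8\right) 19 o{\left(\left(8 + J{\left(1,4 \right)}\right) + 4 \right)} = \left(-8\right) 19 \left(\left(8 + \left(27 - \frac{9}{2 \cdot 1}\right)\right) + 4\right)^{2} = - 152 \left(\left(8 + \left(27 - \frac{9}{2}\right)\right) + 4\right)^{2} = - 152 \left(\left(8 + \frac{45}{2}\right) + 4\right)^{2} = - 152 \left(\frac{61}{2} + 4\right)^{2} = - 152 \left(\frac{69}{2}\right)^{2} = \left(-152\right) \frac{4761}{4} = -180918$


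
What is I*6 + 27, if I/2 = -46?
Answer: -525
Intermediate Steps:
I = -92 (I = 2*(-46) = -92)
I*6 + 27 = -92*6 + 27 = -552 + 27 = -525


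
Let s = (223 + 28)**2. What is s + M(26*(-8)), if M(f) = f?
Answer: 62793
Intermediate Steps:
s = 63001 (s = 251**2 = 63001)
s + M(26*(-8)) = 63001 + 26*(-8) = 63001 - 208 = 62793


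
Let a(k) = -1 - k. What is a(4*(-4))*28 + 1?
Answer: 421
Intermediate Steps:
a(4*(-4))*28 + 1 = (-1 - 4*(-4))*28 + 1 = (-1 - 1*(-16))*28 + 1 = (-1 + 16)*28 + 1 = 15*28 + 1 = 420 + 1 = 421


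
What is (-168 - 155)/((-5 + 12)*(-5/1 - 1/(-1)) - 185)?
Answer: 323/213 ≈ 1.5164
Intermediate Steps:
(-168 - 155)/((-5 + 12)*(-5/1 - 1/(-1)) - 185) = -323/(7*(-5*1 - 1*(-1)) - 185) = -323/(7*(-5 + 1) - 185) = -323/(7*(-4) - 185) = -323/(-28 - 185) = -323/(-213) = -323*(-1/213) = 323/213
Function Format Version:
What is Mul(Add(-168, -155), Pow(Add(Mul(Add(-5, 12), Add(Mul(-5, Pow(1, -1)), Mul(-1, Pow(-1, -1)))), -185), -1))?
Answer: Rational(323, 213) ≈ 1.5164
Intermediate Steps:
Mul(Add(-168, -155), Pow(Add(Mul(Add(-5, 12), Add(Mul(-5, Pow(1, -1)), Mul(-1, Pow(-1, -1)))), -185), -1)) = Mul(-323, Pow(Add(Mul(7, Add(Mul(-5, 1), Mul(-1, -1))), -185), -1)) = Mul(-323, Pow(Add(Mul(7, Add(-5, 1)), -185), -1)) = Mul(-323, Pow(Add(Mul(7, -4), -185), -1)) = Mul(-323, Pow(Add(-28, -185), -1)) = Mul(-323, Pow(-213, -1)) = Mul(-323, Rational(-1, 213)) = Rational(323, 213)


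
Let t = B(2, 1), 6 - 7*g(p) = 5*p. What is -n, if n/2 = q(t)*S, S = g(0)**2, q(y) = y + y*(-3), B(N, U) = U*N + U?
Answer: 432/49 ≈ 8.8163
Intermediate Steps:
g(p) = 6/7 - 5*p/7
B(N, U) = U + N*U (B(N, U) = N*U + U = U + N*U)
t = 3 (t = 1*(1 + 2) = 1*3 = 3)
q(y) = -2*y (q(y) = y - 3*y = -2*y)
S = 36/49 (S = (6/7 - 5/7*0)**2 = (6/7 + 0)**2 = (6/7)**2 = 36/49 ≈ 0.73469)
n = -432/49 (n = 2*(-2*3*(36/49)) = 2*(-6*36/49) = 2*(-216/49) = -432/49 ≈ -8.8163)
-n = -1*(-432/49) = 432/49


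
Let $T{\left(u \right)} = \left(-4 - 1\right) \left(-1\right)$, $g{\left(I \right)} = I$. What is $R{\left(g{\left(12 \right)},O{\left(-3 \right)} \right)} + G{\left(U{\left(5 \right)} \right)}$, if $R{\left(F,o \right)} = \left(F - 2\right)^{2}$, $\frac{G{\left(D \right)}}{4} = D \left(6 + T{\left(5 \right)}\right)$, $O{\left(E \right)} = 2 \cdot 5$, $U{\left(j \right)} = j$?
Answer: $320$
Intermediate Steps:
$O{\left(E \right)} = 10$
$T{\left(u \right)} = 5$ ($T{\left(u \right)} = \left(-5\right) \left(-1\right) = 5$)
$G{\left(D \right)} = 44 D$ ($G{\left(D \right)} = 4 D \left(6 + 5\right) = 4 D 11 = 4 \cdot 11 D = 44 D$)
$R{\left(F,o \right)} = \left(-2 + F\right)^{2}$
$R{\left(g{\left(12 \right)},O{\left(-3 \right)} \right)} + G{\left(U{\left(5 \right)} \right)} = \left(-2 + 12\right)^{2} + 44 \cdot 5 = 10^{2} + 220 = 100 + 220 = 320$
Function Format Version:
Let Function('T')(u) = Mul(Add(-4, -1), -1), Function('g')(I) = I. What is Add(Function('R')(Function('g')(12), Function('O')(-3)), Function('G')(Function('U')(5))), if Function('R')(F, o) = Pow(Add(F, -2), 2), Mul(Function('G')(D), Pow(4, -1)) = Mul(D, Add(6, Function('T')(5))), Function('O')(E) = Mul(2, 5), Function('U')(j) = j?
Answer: 320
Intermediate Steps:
Function('O')(E) = 10
Function('T')(u) = 5 (Function('T')(u) = Mul(-5, -1) = 5)
Function('G')(D) = Mul(44, D) (Function('G')(D) = Mul(4, Mul(D, Add(6, 5))) = Mul(4, Mul(D, 11)) = Mul(4, Mul(11, D)) = Mul(44, D))
Function('R')(F, o) = Pow(Add(-2, F), 2)
Add(Function('R')(Function('g')(12), Function('O')(-3)), Function('G')(Function('U')(5))) = Add(Pow(Add(-2, 12), 2), Mul(44, 5)) = Add(Pow(10, 2), 220) = Add(100, 220) = 320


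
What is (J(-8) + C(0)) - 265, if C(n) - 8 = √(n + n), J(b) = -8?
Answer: -265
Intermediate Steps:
C(n) = 8 + √2*√n (C(n) = 8 + √(n + n) = 8 + √(2*n) = 8 + √2*√n)
(J(-8) + C(0)) - 265 = (-8 + (8 + √2*√0)) - 265 = (-8 + (8 + √2*0)) - 265 = (-8 + (8 + 0)) - 265 = (-8 + 8) - 265 = 0 - 265 = -265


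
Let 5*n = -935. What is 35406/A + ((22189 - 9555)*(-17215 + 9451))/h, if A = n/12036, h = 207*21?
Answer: -36682396864/15939 ≈ -2.3014e+6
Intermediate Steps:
n = -187 (n = (⅕)*(-935) = -187)
h = 4347
A = -11/708 (A = -187/12036 = -187*1/12036 = -11/708 ≈ -0.015537)
35406/A + ((22189 - 9555)*(-17215 + 9451))/h = 35406/(-11/708) + ((22189 - 9555)*(-17215 + 9451))/4347 = 35406*(-708/11) + (12634*(-7764))*(1/4347) = -25067448/11 - 98090376*1/4347 = -25067448/11 - 32696792/1449 = -36682396864/15939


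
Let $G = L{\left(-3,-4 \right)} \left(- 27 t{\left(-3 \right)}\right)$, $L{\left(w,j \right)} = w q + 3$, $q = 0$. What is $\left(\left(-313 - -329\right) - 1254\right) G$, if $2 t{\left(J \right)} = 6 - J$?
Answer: $451251$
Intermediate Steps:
$t{\left(J \right)} = 3 - \frac{J}{2}$ ($t{\left(J \right)} = \frac{6 - J}{2} = 3 - \frac{J}{2}$)
$L{\left(w,j \right)} = 3$ ($L{\left(w,j \right)} = w 0 + 3 = 0 + 3 = 3$)
$G = - \frac{729}{2}$ ($G = 3 \left(- 27 \left(3 - - \frac{3}{2}\right)\right) = 3 \left(- 27 \left(3 + \frac{3}{2}\right)\right) = 3 \left(\left(-27\right) \frac{9}{2}\right) = 3 \left(- \frac{243}{2}\right) = - \frac{729}{2} \approx -364.5$)
$\left(\left(-313 - -329\right) - 1254\right) G = \left(\left(-313 - -329\right) - 1254\right) \left(- \frac{729}{2}\right) = \left(\left(-313 + 329\right) - 1254\right) \left(- \frac{729}{2}\right) = \left(16 - 1254\right) \left(- \frac{729}{2}\right) = \left(-1238\right) \left(- \frac{729}{2}\right) = 451251$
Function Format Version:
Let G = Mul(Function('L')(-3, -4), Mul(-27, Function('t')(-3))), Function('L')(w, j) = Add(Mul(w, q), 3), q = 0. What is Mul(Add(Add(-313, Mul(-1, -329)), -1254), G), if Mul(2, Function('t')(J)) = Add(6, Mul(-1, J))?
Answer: 451251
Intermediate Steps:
Function('t')(J) = Add(3, Mul(Rational(-1, 2), J)) (Function('t')(J) = Mul(Rational(1, 2), Add(6, Mul(-1, J))) = Add(3, Mul(Rational(-1, 2), J)))
Function('L')(w, j) = 3 (Function('L')(w, j) = Add(Mul(w, 0), 3) = Add(0, 3) = 3)
G = Rational(-729, 2) (G = Mul(3, Mul(-27, Add(3, Mul(Rational(-1, 2), -3)))) = Mul(3, Mul(-27, Add(3, Rational(3, 2)))) = Mul(3, Mul(-27, Rational(9, 2))) = Mul(3, Rational(-243, 2)) = Rational(-729, 2) ≈ -364.50)
Mul(Add(Add(-313, Mul(-1, -329)), -1254), G) = Mul(Add(Add(-313, Mul(-1, -329)), -1254), Rational(-729, 2)) = Mul(Add(Add(-313, 329), -1254), Rational(-729, 2)) = Mul(Add(16, -1254), Rational(-729, 2)) = Mul(-1238, Rational(-729, 2)) = 451251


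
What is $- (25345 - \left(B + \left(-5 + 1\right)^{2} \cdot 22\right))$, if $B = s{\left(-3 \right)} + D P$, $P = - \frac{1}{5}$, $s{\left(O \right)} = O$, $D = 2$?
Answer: $- \frac{124982}{5} \approx -24996.0$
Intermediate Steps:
$P = - \frac{1}{5}$ ($P = \left(-1\right) \frac{1}{5} = - \frac{1}{5} \approx -0.2$)
$B = - \frac{17}{5}$ ($B = -3 + 2 \left(- \frac{1}{5}\right) = -3 - \frac{2}{5} = - \frac{17}{5} \approx -3.4$)
$- (25345 - \left(B + \left(-5 + 1\right)^{2} \cdot 22\right)) = - (25345 - \left(- \frac{17}{5} + \left(-5 + 1\right)^{2} \cdot 22\right)) = - (25345 - \left(- \frac{17}{5} + \left(-4\right)^{2} \cdot 22\right)) = - (25345 - \left(- \frac{17}{5} + 16 \cdot 22\right)) = - (25345 - \left(- \frac{17}{5} + 352\right)) = - (25345 - \frac{1743}{5}) = \left(-1\right) \frac{124982}{5} = - \frac{124982}{5}$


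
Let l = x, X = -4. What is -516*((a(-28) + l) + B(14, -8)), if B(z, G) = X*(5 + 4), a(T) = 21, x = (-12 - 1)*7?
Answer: 54696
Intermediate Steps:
x = -91 (x = -13*7 = -91)
l = -91
B(z, G) = -36 (B(z, G) = -4*(5 + 4) = -4*9 = -36)
-516*((a(-28) + l) + B(14, -8)) = -516*((21 - 91) - 36) = -516*(-70 - 36) = -516*(-106) = 54696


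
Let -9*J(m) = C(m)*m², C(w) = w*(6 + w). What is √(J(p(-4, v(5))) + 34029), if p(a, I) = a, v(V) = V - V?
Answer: √306389/3 ≈ 184.51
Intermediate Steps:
v(V) = 0
J(m) = -m³*(6 + m)/9 (J(m) = -m*(6 + m)*m²/9 = -m³*(6 + m)/9)
√(J(p(-4, v(5))) + 34029) = √((⅑)*(-4)³*(-6 - 1*(-4)) + 34029) = √((⅑)*(-64)*(-6 + 4) + 34029) = √((⅑)*(-64)*(-2) + 34029) = √(128/9 + 34029) = √(306389/9) = √306389/3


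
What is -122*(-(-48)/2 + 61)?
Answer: -10370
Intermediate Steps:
-122*(-(-48)/2 + 61) = -122*(-3*(-8) + 61) = -122*(24 + 61) = -122*85 = -10370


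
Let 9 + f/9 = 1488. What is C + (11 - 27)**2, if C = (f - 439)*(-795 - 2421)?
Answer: -41396096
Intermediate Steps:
f = 13311 (f = -81 + 9*1488 = -81 + 13392 = 13311)
C = -41396352 (C = (13311 - 439)*(-795 - 2421) = 12872*(-3216) = -41396352)
C + (11 - 27)**2 = -41396352 + (11 - 27)**2 = -41396352 + (-16)**2 = -41396352 + 256 = -41396096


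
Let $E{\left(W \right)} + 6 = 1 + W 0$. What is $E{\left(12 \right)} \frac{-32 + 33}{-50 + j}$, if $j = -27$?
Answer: $\frac{5}{77} \approx 0.064935$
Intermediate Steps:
$E{\left(W \right)} = -5$ ($E{\left(W \right)} = -6 + \left(1 + W 0\right) = -6 + \left(1 + 0\right) = -6 + 1 = -5$)
$E{\left(12 \right)} \frac{-32 + 33}{-50 + j} = - 5 \frac{-32 + 33}{-50 - 27} = - 5 \cdot 1 \frac{1}{-77} = - 5 \cdot 1 \left(- \frac{1}{77}\right) = \left(-5\right) \left(- \frac{1}{77}\right) = \frac{5}{77}$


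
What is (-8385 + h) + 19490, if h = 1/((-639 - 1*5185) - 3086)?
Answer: 98945549/8910 ≈ 11105.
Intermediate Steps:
h = -1/8910 (h = 1/((-639 - 5185) - 3086) = 1/(-5824 - 3086) = 1/(-8910) = -1/8910 ≈ -0.00011223)
(-8385 + h) + 19490 = (-8385 - 1/8910) + 19490 = -74710351/8910 + 19490 = 98945549/8910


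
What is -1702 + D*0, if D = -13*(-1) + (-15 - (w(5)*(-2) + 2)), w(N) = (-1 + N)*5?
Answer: -1702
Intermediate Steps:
w(N) = -5 + 5*N
D = 36 (D = -13*(-1) + (-15 - ((-5 + 5*5)*(-2) + 2)) = 13 + (-15 - ((-5 + 25)*(-2) + 2)) = 13 + (-15 - (20*(-2) + 2)) = 13 + (-15 - (-40 + 2)) = 13 + (-15 - 1*(-38)) = 13 + (-15 + 38) = 13 + 23 = 36)
-1702 + D*0 = -1702 + 36*0 = -1702 + 0 = -1702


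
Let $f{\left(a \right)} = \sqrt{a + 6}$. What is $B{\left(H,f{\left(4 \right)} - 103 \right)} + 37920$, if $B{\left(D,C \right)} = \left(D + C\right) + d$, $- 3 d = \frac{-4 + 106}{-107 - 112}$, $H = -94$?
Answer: $\frac{8261371}{219} + \sqrt{10} \approx 37726.0$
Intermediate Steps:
$f{\left(a \right)} = \sqrt{6 + a}$
$d = \frac{34}{219}$ ($d = - \frac{\left(-4 + 106\right) \frac{1}{-107 - 112}}{3} = - \frac{102 \frac{1}{-219}}{3} = - \frac{102 \left(- \frac{1}{219}\right)}{3} = \left(- \frac{1}{3}\right) \left(- \frac{34}{73}\right) = \frac{34}{219} \approx 0.15525$)
$B{\left(D,C \right)} = \frac{34}{219} + C + D$ ($B{\left(D,C \right)} = \left(D + C\right) + \frac{34}{219} = \left(C + D\right) + \frac{34}{219} = \frac{34}{219} + C + D$)
$B{\left(H,f{\left(4 \right)} - 103 \right)} + 37920 = \left(\frac{34}{219} - \left(103 - \sqrt{6 + 4}\right) - 94\right) + 37920 = \left(\frac{34}{219} - \left(103 - \sqrt{10}\right) - 94\right) + 37920 = \left(- \frac{43109}{219} + \sqrt{10}\right) + 37920 = \frac{8261371}{219} + \sqrt{10}$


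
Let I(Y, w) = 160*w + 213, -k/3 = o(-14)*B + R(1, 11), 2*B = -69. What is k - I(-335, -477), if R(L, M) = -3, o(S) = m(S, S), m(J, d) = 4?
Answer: 76530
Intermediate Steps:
o(S) = 4
B = -69/2 (B = (½)*(-69) = -69/2 ≈ -34.500)
k = 423 (k = -3*(4*(-69/2) - 3) = -3*(-138 - 3) = -3*(-141) = 423)
I(Y, w) = 213 + 160*w
k - I(-335, -477) = 423 - (213 + 160*(-477)) = 423 - (213 - 76320) = 423 - 1*(-76107) = 423 + 76107 = 76530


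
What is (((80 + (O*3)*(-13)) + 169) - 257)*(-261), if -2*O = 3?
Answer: -26361/2 ≈ -13181.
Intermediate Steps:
O = -3/2 (O = -½*3 = -3/2 ≈ -1.5000)
(((80 + (O*3)*(-13)) + 169) - 257)*(-261) = (((80 - 3/2*3*(-13)) + 169) - 257)*(-261) = (((80 - 9/2*(-13)) + 169) - 257)*(-261) = (((80 + 117/2) + 169) - 257)*(-261) = ((277/2 + 169) - 257)*(-261) = (615/2 - 257)*(-261) = (101/2)*(-261) = -26361/2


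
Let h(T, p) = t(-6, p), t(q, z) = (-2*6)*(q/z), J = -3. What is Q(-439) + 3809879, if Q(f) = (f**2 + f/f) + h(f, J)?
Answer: 4002577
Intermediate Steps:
t(q, z) = -12*q/z
h(T, p) = 72/p (h(T, p) = -12*(-6)/p = 72/p)
Q(f) = -23 + f**2 (Q(f) = (f**2 + f/f) + 72/(-3) = (f**2 + 1) + 72*(-1/3) = (1 + f**2) - 24 = -23 + f**2)
Q(-439) + 3809879 = (-23 + (-439)**2) + 3809879 = (-23 + 192721) + 3809879 = 192698 + 3809879 = 4002577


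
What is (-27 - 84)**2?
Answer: 12321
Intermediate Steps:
(-27 - 84)**2 = (-111)**2 = 12321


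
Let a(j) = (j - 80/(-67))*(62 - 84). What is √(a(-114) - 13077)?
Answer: I*√47562161/67 ≈ 102.93*I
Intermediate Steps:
a(j) = -1760/67 - 22*j (a(j) = (j - 80*(-1/67))*(-22) = (j + 80/67)*(-22) = (80/67 + j)*(-22) = -1760/67 - 22*j)
√(a(-114) - 13077) = √((-1760/67 - 22*(-114)) - 13077) = √((-1760/67 + 2508) - 13077) = √(166276/67 - 13077) = √(-709883/67) = I*√47562161/67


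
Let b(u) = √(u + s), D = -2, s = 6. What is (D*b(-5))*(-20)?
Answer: 40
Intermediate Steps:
b(u) = √(6 + u) (b(u) = √(u + 6) = √(6 + u))
(D*b(-5))*(-20) = -2*√(6 - 5)*(-20) = -2*√1*(-20) = -2*1*(-20) = -2*(-20) = 40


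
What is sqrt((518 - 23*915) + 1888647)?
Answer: 2*sqrt(467030) ≈ 1366.8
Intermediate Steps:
sqrt((518 - 23*915) + 1888647) = sqrt((518 - 21045) + 1888647) = sqrt(-20527 + 1888647) = sqrt(1868120) = 2*sqrt(467030)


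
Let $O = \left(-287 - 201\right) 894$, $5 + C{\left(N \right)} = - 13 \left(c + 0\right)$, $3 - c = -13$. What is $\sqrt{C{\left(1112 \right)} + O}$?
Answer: $i \sqrt{436485} \approx 660.67 i$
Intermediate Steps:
$c = 16$ ($c = 3 - -13 = 3 + 13 = 16$)
$C{\left(N \right)} = -213$ ($C{\left(N \right)} = -5 - 13 \left(16 + 0\right) = -5 - 208 = -213$)
$O = -436272$ ($O = \left(-287 - 201\right) 894 = \left(-488\right) 894 = -436272$)
$\sqrt{C{\left(1112 \right)} + O} = \sqrt{-213 - 436272} = \sqrt{-436485} = i \sqrt{436485}$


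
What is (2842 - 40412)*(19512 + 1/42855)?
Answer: -6283107322154/8571 ≈ -7.3307e+8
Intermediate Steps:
(2842 - 40412)*(19512 + 1/42855) = -37570*(19512 + 1/42855) = -37570*836186761/42855 = -6283107322154/8571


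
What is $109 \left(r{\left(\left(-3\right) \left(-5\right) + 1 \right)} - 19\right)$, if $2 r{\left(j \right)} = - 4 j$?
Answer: $-5559$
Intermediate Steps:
$r{\left(j \right)} = - 2 j$ ($r{\left(j \right)} = \frac{\left(-4\right) j}{2} = - 2 j$)
$109 \left(r{\left(\left(-3\right) \left(-5\right) + 1 \right)} - 19\right) = 109 \left(- 2 \left(\left(-3\right) \left(-5\right) + 1\right) - 19\right) = 109 \left(- 2 \left(15 + 1\right) - 19\right) = 109 \left(\left(-2\right) 16 - 19\right) = 109 \left(-32 - 19\right) = 109 \left(-51\right) = -5559$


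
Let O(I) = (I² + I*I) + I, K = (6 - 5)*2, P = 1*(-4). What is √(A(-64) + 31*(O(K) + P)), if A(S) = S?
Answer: √122 ≈ 11.045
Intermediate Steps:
P = -4
K = 2 (K = 1*2 = 2)
O(I) = I + 2*I² (O(I) = (I² + I²) + I = 2*I² + I = I + 2*I²)
√(A(-64) + 31*(O(K) + P)) = √(-64 + 31*(2*(1 + 2*2) - 4)) = √(-64 + 31*(2*(1 + 4) - 4)) = √(-64 + 31*(2*5 - 4)) = √(-64 + 31*(10 - 4)) = √(-64 + 31*6) = √(-64 + 186) = √122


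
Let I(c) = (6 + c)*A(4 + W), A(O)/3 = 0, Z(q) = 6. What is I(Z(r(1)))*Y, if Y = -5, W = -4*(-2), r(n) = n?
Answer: 0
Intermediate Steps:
W = 8
A(O) = 0 (A(O) = 3*0 = 0)
I(c) = 0 (I(c) = (6 + c)*0 = 0)
I(Z(r(1)))*Y = 0*(-5) = 0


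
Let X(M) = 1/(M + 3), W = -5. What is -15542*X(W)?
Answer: 7771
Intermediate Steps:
X(M) = 1/(3 + M)
-15542*X(W) = -15542/(3 - 5) = -15542/(-2) = -15542*(-1/2) = 7771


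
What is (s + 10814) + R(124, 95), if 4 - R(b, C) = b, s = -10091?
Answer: 603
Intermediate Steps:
R(b, C) = 4 - b
(s + 10814) + R(124, 95) = (-10091 + 10814) + (4 - 1*124) = 723 + (4 - 124) = 723 - 120 = 603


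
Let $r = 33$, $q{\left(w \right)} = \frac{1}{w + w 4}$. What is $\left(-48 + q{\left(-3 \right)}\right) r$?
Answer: $- \frac{7931}{5} \approx -1586.2$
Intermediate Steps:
$q{\left(w \right)} = \frac{1}{5 w}$ ($q{\left(w \right)} = \frac{1}{w + 4 w} = \frac{1}{5 w}$)
$\left(-48 + q{\left(-3 \right)}\right) r = \left(-48 + \frac{1}{5 \left(-3\right)}\right) 33 = \left(-48 + \frac{1}{5} \left(- \frac{1}{3}\right)\right) 33 = \left(-48 - \frac{1}{15}\right) 33 = \left(- \frac{721}{15}\right) 33 = - \frac{7931}{5}$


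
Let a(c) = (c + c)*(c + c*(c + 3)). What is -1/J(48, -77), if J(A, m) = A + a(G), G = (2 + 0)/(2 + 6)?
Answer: -32/1553 ≈ -0.020605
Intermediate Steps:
G = ¼ (G = 2/8 = 2*(⅛) = ¼ ≈ 0.25000)
a(c) = 2*c*(c + c*(3 + c)) (a(c) = (2*c)*(c + c*(3 + c)) = 2*c*(c + c*(3 + c)))
J(A, m) = 17/32 + A (J(A, m) = A + 2*(¼)²*(4 + ¼) = A + 2*(1/16)*(17/4) = A + 17/32 = 17/32 + A)
-1/J(48, -77) = -1/(17/32 + 48) = -1/1553/32 = -1*32/1553 = -32/1553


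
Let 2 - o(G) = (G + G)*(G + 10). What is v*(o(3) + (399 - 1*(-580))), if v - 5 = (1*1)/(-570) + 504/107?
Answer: 178229023/20330 ≈ 8766.8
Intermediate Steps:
v = 592123/60990 (v = 5 + ((1*1)/(-570) + 504/107) = 5 + (1*(-1/570) + 504*(1/107)) = 5 + (-1/570 + 504/107) = 5 + 287173/60990 = 592123/60990 ≈ 9.7085)
o(G) = 2 - 2*G*(10 + G) (o(G) = 2 - (G + G)*(G + 10) = 2 - 2*G*(10 + G))
v*(o(3) + (399 - 1*(-580))) = 592123*((2 - 20*3 - 2*3**2) + (399 - 1*(-580)))/60990 = 592123*((2 - 60 - 2*9) + (399 + 580))/60990 = 592123*((2 - 60 - 18) + 979)/60990 = 592123*(-76 + 979)/60990 = (592123/60990)*903 = 178229023/20330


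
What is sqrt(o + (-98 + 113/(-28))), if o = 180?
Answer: sqrt(15281)/14 ≈ 8.8297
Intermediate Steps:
sqrt(o + (-98 + 113/(-28))) = sqrt(180 + (-98 + 113/(-28))) = sqrt(180 + (-98 + 113*(-1/28))) = sqrt(180 + (-98 - 113/28)) = sqrt(180 - 2857/28) = sqrt(2183/28) = sqrt(15281)/14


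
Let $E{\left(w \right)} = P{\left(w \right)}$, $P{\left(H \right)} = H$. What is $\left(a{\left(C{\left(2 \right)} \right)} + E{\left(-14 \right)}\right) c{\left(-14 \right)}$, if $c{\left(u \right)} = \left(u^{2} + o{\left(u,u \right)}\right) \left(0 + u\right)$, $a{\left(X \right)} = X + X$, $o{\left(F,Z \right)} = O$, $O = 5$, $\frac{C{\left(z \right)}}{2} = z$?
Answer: $16884$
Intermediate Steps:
$C{\left(z \right)} = 2 z$
$o{\left(F,Z \right)} = 5$
$E{\left(w \right)} = w$
$a{\left(X \right)} = 2 X$
$c{\left(u \right)} = u \left(5 + u^{2}\right)$ ($c{\left(u \right)} = \left(u^{2} + 5\right) \left(0 + u\right) = \left(5 + u^{2}\right) u = u \left(5 + u^{2}\right)$)
$\left(a{\left(C{\left(2 \right)} \right)} + E{\left(-14 \right)}\right) c{\left(-14 \right)} = \left(2 \cdot 2 \cdot 2 - 14\right) \left(- 14 \left(5 + \left(-14\right)^{2}\right)\right) = \left(2 \cdot 4 - 14\right) \left(- 14 \left(5 + 196\right)\right) = \left(8 - 14\right) \left(\left(-14\right) 201\right) = \left(-6\right) \left(-2814\right) = 16884$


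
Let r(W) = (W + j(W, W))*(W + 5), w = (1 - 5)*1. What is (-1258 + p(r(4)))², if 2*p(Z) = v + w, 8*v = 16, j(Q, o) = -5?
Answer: 1585081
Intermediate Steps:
w = -4 (w = -4*1 = -4)
v = 2 (v = (⅛)*16 = 2)
r(W) = (-5 + W)*(5 + W) (r(W) = (W - 5)*(W + 5) = (-5 + W)*(5 + W))
p(Z) = -1 (p(Z) = (2 - 4)/2 = (½)*(-2) = -1)
(-1258 + p(r(4)))² = (-1258 - 1)² = (-1259)² = 1585081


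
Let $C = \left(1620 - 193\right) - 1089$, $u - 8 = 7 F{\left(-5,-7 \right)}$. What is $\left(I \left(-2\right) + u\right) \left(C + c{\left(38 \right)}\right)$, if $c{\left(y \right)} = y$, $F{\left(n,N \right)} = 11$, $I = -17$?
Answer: $44744$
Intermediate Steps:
$u = 85$ ($u = 8 + 7 \cdot 11 = 8 + 77 = 85$)
$C = 338$ ($C = 1427 - 1089 = 338$)
$\left(I \left(-2\right) + u\right) \left(C + c{\left(38 \right)}\right) = \left(\left(-17\right) \left(-2\right) + 85\right) \left(338 + 38\right) = \left(34 + 85\right) 376 = 119 \cdot 376 = 44744$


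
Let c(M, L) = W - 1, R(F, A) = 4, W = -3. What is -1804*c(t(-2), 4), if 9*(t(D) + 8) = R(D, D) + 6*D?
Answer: 7216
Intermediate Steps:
t(D) = -68/9 + 2*D/3 (t(D) = -8 + (4 + 6*D)/9 = -8 + (4/9 + 2*D/3) = -68/9 + 2*D/3)
c(M, L) = -4 (c(M, L) = -3 - 1 = -4)
-1804*c(t(-2), 4) = -1804*(-4) = 7216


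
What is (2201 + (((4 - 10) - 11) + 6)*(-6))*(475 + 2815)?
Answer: 7458430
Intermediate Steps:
(2201 + (((4 - 10) - 11) + 6)*(-6))*(475 + 2815) = (2201 + ((-6 - 11) + 6)*(-6))*3290 = (2201 + (-17 + 6)*(-6))*3290 = (2201 - 11*(-6))*3290 = (2201 + 66)*3290 = 2267*3290 = 7458430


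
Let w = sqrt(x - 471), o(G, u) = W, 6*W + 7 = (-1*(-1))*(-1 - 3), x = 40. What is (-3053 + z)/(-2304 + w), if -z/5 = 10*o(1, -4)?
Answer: 6822912/5308847 + 8884*I*sqrt(431)/15926541 ≈ 1.2852 + 0.01158*I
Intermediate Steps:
W = -11/6 (W = -7/6 + ((-1*(-1))*(-1 - 3))/6 = -7/6 + (1*(-4))/6 = -7/6 + (1/6)*(-4) = -7/6 - 2/3 = -11/6 ≈ -1.8333)
o(G, u) = -11/6
w = I*sqrt(431) (w = sqrt(40 - 471) = sqrt(-431) = I*sqrt(431) ≈ 20.761*I)
z = 275/3 (z = -50*(-11)/6 = -5*(-55/3) = 275/3 ≈ 91.667)
(-3053 + z)/(-2304 + w) = (-3053 + 275/3)/(-2304 + I*sqrt(431)) = -8884/(3*(-2304 + I*sqrt(431)))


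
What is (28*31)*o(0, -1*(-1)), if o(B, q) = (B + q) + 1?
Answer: 1736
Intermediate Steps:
o(B, q) = 1 + B + q
(28*31)*o(0, -1*(-1)) = (28*31)*(1 + 0 - 1*(-1)) = 868*(1 + 0 + 1) = 868*2 = 1736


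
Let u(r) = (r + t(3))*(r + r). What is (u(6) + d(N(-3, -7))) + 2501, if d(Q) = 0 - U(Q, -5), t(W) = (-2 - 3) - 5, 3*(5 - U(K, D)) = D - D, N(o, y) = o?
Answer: 2448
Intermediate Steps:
U(K, D) = 5 (U(K, D) = 5 - (D - D)/3 = 5 - ⅓*0 = 5 + 0 = 5)
t(W) = -10 (t(W) = -5 - 5 = -10)
d(Q) = -5 (d(Q) = 0 - 1*5 = 0 - 5 = -5)
u(r) = 2*r*(-10 + r) (u(r) = (r - 10)*(r + r) = (-10 + r)*(2*r) = 2*r*(-10 + r))
(u(6) + d(N(-3, -7))) + 2501 = (2*6*(-10 + 6) - 5) + 2501 = (2*6*(-4) - 5) + 2501 = (-48 - 5) + 2501 = -53 + 2501 = 2448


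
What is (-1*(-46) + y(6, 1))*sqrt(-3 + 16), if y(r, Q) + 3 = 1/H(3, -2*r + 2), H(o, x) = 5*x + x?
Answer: 2579*sqrt(13)/60 ≈ 154.98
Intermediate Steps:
H(o, x) = 6*x
y(r, Q) = -3 + 1/(12 - 12*r) (y(r, Q) = -3 + 1/(6*(-2*r + 2)) = -3 + 1/(6*(2 - 2*r)) = -3 + 1/(12 - 12*r))
(-1*(-46) + y(6, 1))*sqrt(-3 + 16) = (-1*(-46) + (35 - 36*6)/(12*(-1 + 6)))*sqrt(-3 + 16) = (46 + (1/12)*(35 - 216)/5)*sqrt(13) = (46 + (1/12)*(1/5)*(-181))*sqrt(13) = (46 - 181/60)*sqrt(13) = 2579*sqrt(13)/60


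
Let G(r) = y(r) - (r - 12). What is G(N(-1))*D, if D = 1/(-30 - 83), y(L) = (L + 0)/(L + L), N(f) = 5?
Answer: -15/226 ≈ -0.066372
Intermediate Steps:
y(L) = ½ (y(L) = L/((2*L)) = L*(1/(2*L)) = ½)
D = -1/113 (D = 1/(-113) = -1/113 ≈ -0.0088496)
G(r) = 25/2 - r (G(r) = ½ - (r - 12) = ½ - (-12 + r) = ½ + (12 - r) = 25/2 - r)
G(N(-1))*D = (25/2 - 1*5)*(-1/113) = (25/2 - 5)*(-1/113) = (15/2)*(-1/113) = -15/226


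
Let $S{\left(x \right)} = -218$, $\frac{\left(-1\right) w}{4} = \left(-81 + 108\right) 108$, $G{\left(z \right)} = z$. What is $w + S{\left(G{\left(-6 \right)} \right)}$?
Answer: $-11882$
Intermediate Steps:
$w = -11664$ ($w = - 4 \left(-81 + 108\right) 108 = - 4 \cdot 27 \cdot 108 = \left(-4\right) 2916 = -11664$)
$w + S{\left(G{\left(-6 \right)} \right)} = -11664 - 218 = -11882$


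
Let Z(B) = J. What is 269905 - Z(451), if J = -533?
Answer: 270438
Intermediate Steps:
Z(B) = -533
269905 - Z(451) = 269905 - 1*(-533) = 269905 + 533 = 270438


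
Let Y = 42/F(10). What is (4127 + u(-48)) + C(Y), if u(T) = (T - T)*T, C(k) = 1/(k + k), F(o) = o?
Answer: 173339/42 ≈ 4127.1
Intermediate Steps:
Y = 21/5 (Y = 42/10 = 42*(1/10) = 21/5 ≈ 4.2000)
C(k) = 1/(2*k)
u(T) = 0 (u(T) = 0*T = 0)
(4127 + u(-48)) + C(Y) = (4127 + 0) + 1/(2*(21/5)) = 4127 + (1/2)*(5/21) = 4127 + 5/42 = 173339/42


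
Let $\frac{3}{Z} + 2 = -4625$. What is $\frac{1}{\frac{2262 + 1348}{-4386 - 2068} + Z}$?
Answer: $- \frac{2133047}{1194488} \approx -1.7857$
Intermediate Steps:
$Z = - \frac{3}{4627}$ ($Z = \frac{3}{-2 - 4625} = \frac{3}{-4627} = 3 \left(- \frac{1}{4627}\right) = - \frac{3}{4627} \approx -0.00064837$)
$\frac{1}{\frac{2262 + 1348}{-4386 - 2068} + Z} = \frac{1}{\frac{2262 + 1348}{-4386 - 2068} - \frac{3}{4627}} = \frac{1}{\frac{3610}{-6454} - \frac{3}{4627}} = \frac{1}{3610 \left(- \frac{1}{6454}\right) - \frac{3}{4627}} = \frac{1}{- \frac{1805}{3227} - \frac{3}{4627}} = \frac{1}{- \frac{1194488}{2133047}} = - \frac{2133047}{1194488}$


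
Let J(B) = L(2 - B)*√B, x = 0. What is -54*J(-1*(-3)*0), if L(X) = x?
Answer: 0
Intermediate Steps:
L(X) = 0
J(B) = 0 (J(B) = 0*√B = 0)
-54*J(-1*(-3)*0) = -54*0 = 0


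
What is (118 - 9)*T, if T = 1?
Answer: 109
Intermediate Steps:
(118 - 9)*T = (118 - 9)*1 = 109*1 = 109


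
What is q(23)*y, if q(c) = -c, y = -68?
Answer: 1564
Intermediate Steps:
q(23)*y = -1*23*(-68) = -23*(-68) = 1564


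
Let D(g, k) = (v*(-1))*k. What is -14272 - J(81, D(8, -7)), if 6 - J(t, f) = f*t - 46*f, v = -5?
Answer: -15503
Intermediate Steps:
D(g, k) = 5*k (D(g, k) = (-5*(-1))*k = 5*k)
J(t, f) = 6 + 46*f - f*t (J(t, f) = 6 - (f*t - 46*f) = 6 - (-46*f + f*t) = 6 + (46*f - f*t) = 6 + 46*f - f*t)
-14272 - J(81, D(8, -7)) = -14272 - (6 + 46*(5*(-7)) - 1*5*(-7)*81) = -14272 - (6 + 46*(-35) - 1*(-35)*81) = -14272 - (6 - 1610 + 2835) = -14272 - 1*1231 = -14272 - 1231 = -15503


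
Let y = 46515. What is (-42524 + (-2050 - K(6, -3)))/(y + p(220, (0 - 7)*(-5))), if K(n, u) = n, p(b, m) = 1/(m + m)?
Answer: -3120600/3256051 ≈ -0.95840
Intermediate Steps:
p(b, m) = 1/(2*m)
(-42524 + (-2050 - K(6, -3)))/(y + p(220, (0 - 7)*(-5))) = (-42524 + (-2050 - 1*6))/(46515 + 1/(2*(((0 - 7)*(-5))))) = (-42524 + (-2050 - 6))/(46515 + 1/(2*((-7*(-5))))) = (-42524 - 2056)/(46515 + (½)/35) = -44580/(46515 + (½)*(1/35)) = -44580/(46515 + 1/70) = -44580/3256051/70 = -44580*70/3256051 = -3120600/3256051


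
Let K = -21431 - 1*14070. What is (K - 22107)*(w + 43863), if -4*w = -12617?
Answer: -2708569738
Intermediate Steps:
w = 12617/4 (w = -¼*(-12617) = 12617/4 ≈ 3154.3)
K = -35501 (K = -21431 - 14070 = -35501)
(K - 22107)*(w + 43863) = (-35501 - 22107)*(12617/4 + 43863) = -57608*188069/4 = -2708569738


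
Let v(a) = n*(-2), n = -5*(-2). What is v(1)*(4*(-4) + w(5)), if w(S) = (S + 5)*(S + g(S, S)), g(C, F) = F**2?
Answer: -5680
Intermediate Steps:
n = 10
v(a) = -20 (v(a) = 10*(-2) = -20)
w(S) = (5 + S)*(S + S**2) (w(S) = (S + 5)*(S + S**2) = (5 + S)*(S + S**2))
v(1)*(4*(-4) + w(5)) = -20*(4*(-4) + 5*(5 + 5**2 + 6*5)) = -20*(-16 + 5*(5 + 25 + 30)) = -20*(-16 + 5*60) = -20*(-16 + 300) = -20*284 = -5680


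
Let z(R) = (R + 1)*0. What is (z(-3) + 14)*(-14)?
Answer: -196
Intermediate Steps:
z(R) = 0 (z(R) = (1 + R)*0 = 0)
(z(-3) + 14)*(-14) = (0 + 14)*(-14) = 14*(-14) = -196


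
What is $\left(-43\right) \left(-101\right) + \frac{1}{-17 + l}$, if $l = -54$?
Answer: $\frac{308352}{71} \approx 4343.0$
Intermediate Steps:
$\left(-43\right) \left(-101\right) + \frac{1}{-17 + l} = \left(-43\right) \left(-101\right) + \frac{1}{-17 - 54} = 4343 + \frac{1}{-71} = 4343 - \frac{1}{71} = \frac{308352}{71}$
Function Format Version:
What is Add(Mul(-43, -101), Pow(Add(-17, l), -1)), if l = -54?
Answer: Rational(308352, 71) ≈ 4343.0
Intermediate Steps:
Add(Mul(-43, -101), Pow(Add(-17, l), -1)) = Add(Mul(-43, -101), Pow(Add(-17, -54), -1)) = Add(4343, Pow(-71, -1)) = Add(4343, Rational(-1, 71)) = Rational(308352, 71)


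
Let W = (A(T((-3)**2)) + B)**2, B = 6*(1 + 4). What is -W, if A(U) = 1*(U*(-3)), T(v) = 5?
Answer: -225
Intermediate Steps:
A(U) = -3*U (A(U) = 1*(-3*U) = -3*U)
B = 30 (B = 6*5 = 30)
W = 225 (W = (-3*5 + 30)**2 = (-15 + 30)**2 = 15**2 = 225)
-W = -1*225 = -225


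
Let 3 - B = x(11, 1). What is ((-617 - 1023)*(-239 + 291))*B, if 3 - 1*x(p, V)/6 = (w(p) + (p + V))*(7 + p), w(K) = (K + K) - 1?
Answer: -302658720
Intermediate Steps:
w(K) = -1 + 2*K (w(K) = 2*K - 1 = -1 + 2*K)
x(p, V) = 18 - 6*(7 + p)*(-1 + V + 3*p) (x(p, V) = 18 - 6*((-1 + 2*p) + (p + V))*(7 + p) = 18 - 6*((-1 + 2*p) + (V + p))*(7 + p) = 18 - 6*(-1 + V + 3*p)*(7 + p) = 18 - 6*(7 + p)*(-1 + V + 3*p))
B = 3549 (B = 3 - (60 - 120*11 - 42*1 - 18*11² - 6*1*11) = 3 - (60 - 1320 - 42 - 18*121 - 66) = 3 - (60 - 1320 - 42 - 2178 - 66) = 3 - 1*(-3546) = 3 + 3546 = 3549)
((-617 - 1023)*(-239 + 291))*B = ((-617 - 1023)*(-239 + 291))*3549 = -1640*52*3549 = -85280*3549 = -302658720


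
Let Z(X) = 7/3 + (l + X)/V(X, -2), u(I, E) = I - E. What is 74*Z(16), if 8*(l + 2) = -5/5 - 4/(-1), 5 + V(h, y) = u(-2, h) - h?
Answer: 22681/156 ≈ 145.39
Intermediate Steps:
V(h, y) = -7 - 2*h (V(h, y) = -5 + ((-2 - h) - h) = -5 + (-2 - 2*h) = -7 - 2*h)
l = -13/8 (l = -2 + (-5/5 - 4/(-1))/8 = -2 + (-5*⅕ - 4*(-1))/8 = -2 + (-1 + 4)/8 = -2 + (⅛)*3 = -2 + 3/8 = -13/8 ≈ -1.6250)
Z(X) = 7/3 + (-13/8 + X)/(-7 - 2*X)
74*Z(16) = 74*((431 + 88*16)/(24*(7 + 2*16))) = 74*((431 + 1408)/(24*(7 + 32))) = 74*((1/24)*1839/39) = 74*((1/24)*(1/39)*1839) = 74*(613/312) = 22681/156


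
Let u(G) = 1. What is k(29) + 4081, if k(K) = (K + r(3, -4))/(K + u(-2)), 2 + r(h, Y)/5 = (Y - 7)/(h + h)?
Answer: 734639/180 ≈ 4081.3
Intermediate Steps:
r(h, Y) = -10 + 5*(-7 + Y)/(2*h) (r(h, Y) = -10 + 5*((Y - 7)/(h + h)) = -10 + 5*((-7 + Y)/((2*h))) = -10 + 5*((-7 + Y)*(1/(2*h))) = -10 + 5*((-7 + Y)/(2*h)) = -10 + 5*(-7 + Y)/(2*h))
k(K) = (-115/6 + K)/(1 + K) (k(K) = (K + (5/2)*(-7 - 4 - 4*3)/3)/(K + 1) = (K + (5/2)*(⅓)*(-7 - 4 - 12))/(1 + K) = (K + (5/2)*(⅓)*(-23))/(1 + K) = (K - 115/6)/(1 + K) = (-115/6 + K)/(1 + K))
k(29) + 4081 = (-115/6 + 29)/(1 + 29) + 4081 = (59/6)/30 + 4081 = (1/30)*(59/6) + 4081 = 59/180 + 4081 = 734639/180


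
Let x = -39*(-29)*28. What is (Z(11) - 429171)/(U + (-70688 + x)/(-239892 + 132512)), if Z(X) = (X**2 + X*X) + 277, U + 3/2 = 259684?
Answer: -1534288392/929491529 ≈ -1.6507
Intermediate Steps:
U = 519365/2 (U = -3/2 + 259684 = 519365/2 ≈ 2.5968e+5)
x = 31668 (x = 1131*28 = 31668)
Z(X) = 277 + 2*X**2 (Z(X) = (X**2 + X**2) + 277 = 2*X**2 + 277 = 277 + 2*X**2)
(Z(11) - 429171)/(U + (-70688 + x)/(-239892 + 132512)) = ((277 + 2*11**2) - 429171)/(519365/2 + (-70688 + 31668)/(-239892 + 132512)) = ((277 + 2*121) - 429171)/(519365/2 - 39020/(-107380)) = ((277 + 242) - 429171)/(519365/2 - 39020*(-1/107380)) = (519 - 429171)/(519365/2 + 1951/5369) = -428652/2788474587/10738 = -428652*10738/2788474587 = -1534288392/929491529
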